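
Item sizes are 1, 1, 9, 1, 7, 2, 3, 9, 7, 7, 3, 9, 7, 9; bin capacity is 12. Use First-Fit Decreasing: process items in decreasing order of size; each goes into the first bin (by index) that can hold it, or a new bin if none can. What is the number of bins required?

8 bins

Sorted descending: 9, 9, 9, 9, 7, 7, 7, 7, 3, 3, 2, 1, 1, 1.
bin 1: place 9, 3 left
bin 2: place 9, 3 left
bin 3: place 9, 3 left
bin 4: place 9, 3 left
bin 5: place 7, 5 left
bin 6: place 7, 5 left
bin 7: place 7, 5 left
bin 8: place 7, 5 left
bin 1: place 3, 0 left
bin 2: place 3, 0 left
bin 3: place 2, 1 left
bin 3: place 1, 0 left
bin 4: place 1, 2 left
bin 4: place 1, 1 left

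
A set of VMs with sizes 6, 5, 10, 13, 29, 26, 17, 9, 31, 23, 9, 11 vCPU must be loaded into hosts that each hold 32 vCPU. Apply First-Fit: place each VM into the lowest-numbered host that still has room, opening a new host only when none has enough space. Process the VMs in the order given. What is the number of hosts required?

7 hosts

Put 6 vCPU in host 1; 26 vCPU remain.
Put 5 vCPU in host 1; 21 vCPU remain.
Put 10 vCPU in host 1; 11 vCPU remain.
Put 13 vCPU in host 2; 19 vCPU remain.
Put 29 vCPU in host 3; 3 vCPU remain.
Put 26 vCPU in host 4; 6 vCPU remain.
Put 17 vCPU in host 2; 2 vCPU remain.
Put 9 vCPU in host 1; 2 vCPU remain.
Put 31 vCPU in host 5; 1 vCPU remain.
Put 23 vCPU in host 6; 9 vCPU remain.
Put 9 vCPU in host 6; 0 vCPU remain.
Put 11 vCPU in host 7; 21 vCPU remain.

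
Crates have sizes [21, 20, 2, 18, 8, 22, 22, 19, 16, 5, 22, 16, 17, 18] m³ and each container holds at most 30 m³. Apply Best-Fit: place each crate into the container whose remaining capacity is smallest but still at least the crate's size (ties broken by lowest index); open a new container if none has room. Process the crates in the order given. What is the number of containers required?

container 1: place 21 m³, 9 m³ left
container 2: place 20 m³, 10 m³ left
container 1: place 2 m³, 7 m³ left
container 3: place 18 m³, 12 m³ left
container 2: place 8 m³, 2 m³ left
container 4: place 22 m³, 8 m³ left
container 5: place 22 m³, 8 m³ left
container 6: place 19 m³, 11 m³ left
container 7: place 16 m³, 14 m³ left
container 1: place 5 m³, 2 m³ left
container 8: place 22 m³, 8 m³ left
container 9: place 16 m³, 14 m³ left
container 10: place 17 m³, 13 m³ left
container 11: place 18 m³, 12 m³ left
Final containers: [21,2,5] [20,8] [18] [22] [22] [19] [16] [22] [16] [17] [18].

11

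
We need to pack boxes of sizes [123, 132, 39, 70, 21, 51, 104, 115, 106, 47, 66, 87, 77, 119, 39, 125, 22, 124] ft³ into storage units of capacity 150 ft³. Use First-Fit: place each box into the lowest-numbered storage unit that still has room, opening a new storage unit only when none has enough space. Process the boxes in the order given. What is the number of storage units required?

Put 123 ft³ in storage unit 1; 27 ft³ remain.
Put 132 ft³ in storage unit 2; 18 ft³ remain.
Put 39 ft³ in storage unit 3; 111 ft³ remain.
Put 70 ft³ in storage unit 3; 41 ft³ remain.
Put 21 ft³ in storage unit 1; 6 ft³ remain.
Put 51 ft³ in storage unit 4; 99 ft³ remain.
Put 104 ft³ in storage unit 5; 46 ft³ remain.
Put 115 ft³ in storage unit 6; 35 ft³ remain.
Put 106 ft³ in storage unit 7; 44 ft³ remain.
Put 47 ft³ in storage unit 4; 52 ft³ remain.
Put 66 ft³ in storage unit 8; 84 ft³ remain.
Put 87 ft³ in storage unit 9; 63 ft³ remain.
Put 77 ft³ in storage unit 8; 7 ft³ remain.
Put 119 ft³ in storage unit 10; 31 ft³ remain.
Put 39 ft³ in storage unit 3; 2 ft³ remain.
Put 125 ft³ in storage unit 11; 25 ft³ remain.
Put 22 ft³ in storage unit 4; 30 ft³ remain.
Put 124 ft³ in storage unit 12; 26 ft³ remain.

12 storage units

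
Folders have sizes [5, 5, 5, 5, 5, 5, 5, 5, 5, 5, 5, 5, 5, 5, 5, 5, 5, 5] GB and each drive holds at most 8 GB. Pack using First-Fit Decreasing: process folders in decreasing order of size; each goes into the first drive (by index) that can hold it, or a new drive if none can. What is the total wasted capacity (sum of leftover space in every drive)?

54

Sorted descending: 5, 5, 5, 5, 5, 5, 5, 5, 5, 5, 5, 5, 5, 5, 5, 5, 5, 5.
drive 1: place 5 GB, 3 GB left
drive 2: place 5 GB, 3 GB left
drive 3: place 5 GB, 3 GB left
drive 4: place 5 GB, 3 GB left
drive 5: place 5 GB, 3 GB left
drive 6: place 5 GB, 3 GB left
drive 7: place 5 GB, 3 GB left
drive 8: place 5 GB, 3 GB left
drive 9: place 5 GB, 3 GB left
drive 10: place 5 GB, 3 GB left
drive 11: place 5 GB, 3 GB left
drive 12: place 5 GB, 3 GB left
drive 13: place 5 GB, 3 GB left
drive 14: place 5 GB, 3 GB left
drive 15: place 5 GB, 3 GB left
drive 16: place 5 GB, 3 GB left
drive 17: place 5 GB, 3 GB left
drive 18: place 5 GB, 3 GB left
18 drives × 8 GB = 144 GB; used 90 GB; unused 54 GB.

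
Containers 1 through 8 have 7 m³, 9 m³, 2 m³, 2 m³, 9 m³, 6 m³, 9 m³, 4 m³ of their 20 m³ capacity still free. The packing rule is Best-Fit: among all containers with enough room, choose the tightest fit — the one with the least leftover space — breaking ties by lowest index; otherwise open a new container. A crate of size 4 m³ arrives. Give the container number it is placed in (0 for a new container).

8

Containers with room: container 1 (7 m³), container 2 (9 m³), container 5 (9 m³), container 6 (6 m³), container 7 (9 m³), container 8 (4 m³).
Tightest fit is container 8 with 4 m³ free.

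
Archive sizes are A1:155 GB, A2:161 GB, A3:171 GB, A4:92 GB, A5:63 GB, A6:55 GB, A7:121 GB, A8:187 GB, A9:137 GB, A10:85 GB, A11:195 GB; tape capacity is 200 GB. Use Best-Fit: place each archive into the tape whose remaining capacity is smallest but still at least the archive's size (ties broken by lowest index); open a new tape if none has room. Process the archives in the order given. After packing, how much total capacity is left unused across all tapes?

378

tape 1: place A1 (155 GB), 45 GB left
tape 2: place A2 (161 GB), 39 GB left
tape 3: place A3 (171 GB), 29 GB left
tape 4: place A4 (92 GB), 108 GB left
tape 4: place A5 (63 GB), 45 GB left
tape 5: place A6 (55 GB), 145 GB left
tape 5: place A7 (121 GB), 24 GB left
tape 6: place A8 (187 GB), 13 GB left
tape 7: place A9 (137 GB), 63 GB left
tape 8: place A10 (85 GB), 115 GB left
tape 9: place A11 (195 GB), 5 GB left
9 tapes × 200 GB = 1800 GB; used 1422 GB; unused 378 GB.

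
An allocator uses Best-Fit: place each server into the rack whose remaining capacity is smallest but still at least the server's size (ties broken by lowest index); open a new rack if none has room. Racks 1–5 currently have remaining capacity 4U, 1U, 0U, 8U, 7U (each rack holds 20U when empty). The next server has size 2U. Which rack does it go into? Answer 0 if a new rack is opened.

Racks with room: rack 1 (4U), rack 4 (8U), rack 5 (7U).
Tightest fit is rack 1 with 4U free.

1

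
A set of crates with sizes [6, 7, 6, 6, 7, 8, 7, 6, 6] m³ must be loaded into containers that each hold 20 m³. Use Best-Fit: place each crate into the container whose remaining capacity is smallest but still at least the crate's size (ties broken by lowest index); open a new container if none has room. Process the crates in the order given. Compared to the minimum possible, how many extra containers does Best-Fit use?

0

Best-Fit: [6,7,6] [6,7,7] [8,6,6] → 3 containers.
Total size 59 m³; any packing needs at least ⌈59/20⌉ = 3 containers.
So 3 is already optimal.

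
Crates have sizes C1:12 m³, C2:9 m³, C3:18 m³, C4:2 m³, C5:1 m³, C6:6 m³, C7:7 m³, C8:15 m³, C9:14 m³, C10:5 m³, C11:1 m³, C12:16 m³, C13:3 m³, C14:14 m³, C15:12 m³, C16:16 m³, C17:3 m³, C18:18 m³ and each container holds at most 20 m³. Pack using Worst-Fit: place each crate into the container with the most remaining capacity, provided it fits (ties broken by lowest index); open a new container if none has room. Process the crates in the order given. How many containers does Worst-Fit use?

C1 (12 m³) → container 1 (remaining 8 m³)
C2 (9 m³) → container 2 (remaining 11 m³)
C3 (18 m³) → container 3 (remaining 2 m³)
C4 (2 m³) → container 2 (remaining 9 m³)
C5 (1 m³) → container 2 (remaining 8 m³)
C6 (6 m³) → container 1 (remaining 2 m³)
C7 (7 m³) → container 2 (remaining 1 m³)
C8 (15 m³) → container 4 (remaining 5 m³)
C9 (14 m³) → container 5 (remaining 6 m³)
C10 (5 m³) → container 5 (remaining 1 m³)
C11 (1 m³) → container 4 (remaining 4 m³)
C12 (16 m³) → container 6 (remaining 4 m³)
C13 (3 m³) → container 4 (remaining 1 m³)
C14 (14 m³) → container 7 (remaining 6 m³)
C15 (12 m³) → container 8 (remaining 8 m³)
C16 (16 m³) → container 9 (remaining 4 m³)
C17 (3 m³) → container 8 (remaining 5 m³)
C18 (18 m³) → container 10 (remaining 2 m³)
Final containers: [12,6] [9,2,1,7] [18] [15,1,3] [14,5] [16] [14] [12,3] [16] [18].

10 containers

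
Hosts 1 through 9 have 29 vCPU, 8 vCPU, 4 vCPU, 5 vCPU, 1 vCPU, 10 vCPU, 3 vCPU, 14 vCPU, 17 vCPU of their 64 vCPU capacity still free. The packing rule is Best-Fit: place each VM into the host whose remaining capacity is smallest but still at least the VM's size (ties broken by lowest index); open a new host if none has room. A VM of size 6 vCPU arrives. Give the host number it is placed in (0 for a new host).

2

Hosts with room: host 1 (29 vCPU), host 2 (8 vCPU), host 6 (10 vCPU), host 8 (14 vCPU), host 9 (17 vCPU).
Tightest fit is host 2 with 8 vCPU free.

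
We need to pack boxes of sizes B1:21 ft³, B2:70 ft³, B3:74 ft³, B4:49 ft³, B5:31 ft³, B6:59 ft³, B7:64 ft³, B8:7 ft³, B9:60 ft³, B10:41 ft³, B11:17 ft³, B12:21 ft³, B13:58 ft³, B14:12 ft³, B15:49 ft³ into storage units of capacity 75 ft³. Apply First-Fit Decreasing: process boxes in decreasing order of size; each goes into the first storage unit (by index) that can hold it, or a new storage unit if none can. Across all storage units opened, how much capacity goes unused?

42

Sorted descending: 74, 70, 64, 60, 59, 58, 49, 49, 41, 31, 21, 21, 17, 12, 7.
storage unit 1: place 74 ft³, 1 ft³ left
storage unit 2: place 70 ft³, 5 ft³ left
storage unit 3: place 64 ft³, 11 ft³ left
storage unit 4: place 60 ft³, 15 ft³ left
storage unit 5: place 59 ft³, 16 ft³ left
storage unit 6: place 58 ft³, 17 ft³ left
storage unit 7: place 49 ft³, 26 ft³ left
storage unit 8: place 49 ft³, 26 ft³ left
storage unit 9: place 41 ft³, 34 ft³ left
storage unit 9: place 31 ft³, 3 ft³ left
storage unit 7: place 21 ft³, 5 ft³ left
storage unit 8: place 21 ft³, 5 ft³ left
storage unit 6: place 17 ft³, 0 ft³ left
storage unit 4: place 12 ft³, 3 ft³ left
storage unit 3: place 7 ft³, 4 ft³ left
9 storage units × 75 ft³ = 675 ft³; used 633 ft³; unused 42 ft³.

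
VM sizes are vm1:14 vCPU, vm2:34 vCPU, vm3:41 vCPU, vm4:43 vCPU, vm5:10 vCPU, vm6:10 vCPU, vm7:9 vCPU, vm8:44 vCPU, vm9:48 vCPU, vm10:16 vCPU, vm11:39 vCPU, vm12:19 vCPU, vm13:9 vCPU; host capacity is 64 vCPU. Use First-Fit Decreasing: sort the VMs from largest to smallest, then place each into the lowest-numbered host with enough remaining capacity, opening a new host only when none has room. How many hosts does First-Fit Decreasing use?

Sorted descending: 48, 44, 43, 41, 39, 34, 19, 16, 14, 10, 10, 9, 9.
host 1: place 48 vCPU, 16 vCPU left
host 2: place 44 vCPU, 20 vCPU left
host 3: place 43 vCPU, 21 vCPU left
host 4: place 41 vCPU, 23 vCPU left
host 5: place 39 vCPU, 25 vCPU left
host 6: place 34 vCPU, 30 vCPU left
host 2: place 19 vCPU, 1 vCPU left
host 1: place 16 vCPU, 0 vCPU left
host 3: place 14 vCPU, 7 vCPU left
host 4: place 10 vCPU, 13 vCPU left
host 4: place 10 vCPU, 3 vCPU left
host 5: place 9 vCPU, 16 vCPU left
host 5: place 9 vCPU, 7 vCPU left
Final hosts: [48,16] [44,19] [43,14] [41,10,10] [39,9,9] [34].

6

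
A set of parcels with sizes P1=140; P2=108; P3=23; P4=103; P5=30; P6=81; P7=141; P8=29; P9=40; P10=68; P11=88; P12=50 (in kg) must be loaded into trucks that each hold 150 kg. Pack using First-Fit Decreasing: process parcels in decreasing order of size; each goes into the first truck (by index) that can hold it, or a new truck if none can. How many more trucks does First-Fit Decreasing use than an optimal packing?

First-Fit Decreasing: [141] [140] [108,40] [103,30] [88,50] [81,68] [29,23] → 7 trucks.
Total size 901 kg; any packing needs at least ⌈901/150⌉ = 7 trucks.
So 7 is already optimal.

0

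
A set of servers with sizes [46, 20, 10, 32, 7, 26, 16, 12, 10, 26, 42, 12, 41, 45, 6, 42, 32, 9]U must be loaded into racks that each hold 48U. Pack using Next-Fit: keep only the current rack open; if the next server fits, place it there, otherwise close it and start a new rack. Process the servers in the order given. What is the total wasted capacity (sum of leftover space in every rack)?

rack 1: place 46U, 2U left
rack 2: place 20U, 28U left
rack 2: place 10U, 18U left
rack 3: place 32U, 16U left
rack 3: place 7U, 9U left
rack 4: place 26U, 22U left
rack 4: place 16U, 6U left
rack 5: place 12U, 36U left
rack 5: place 10U, 26U left
rack 5: place 26U, 0U left
rack 6: place 42U, 6U left
rack 7: place 12U, 36U left
rack 8: place 41U, 7U left
rack 9: place 45U, 3U left
rack 10: place 6U, 42U left
rack 10: place 42U, 0U left
rack 11: place 32U, 16U left
rack 11: place 9U, 7U left
11 racks × 48U = 528U; used 434U; unused 94U.

94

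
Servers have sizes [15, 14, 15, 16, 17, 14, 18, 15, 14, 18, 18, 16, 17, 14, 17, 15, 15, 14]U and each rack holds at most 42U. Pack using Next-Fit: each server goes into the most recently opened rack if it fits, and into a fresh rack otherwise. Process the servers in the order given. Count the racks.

rack 1: place 15U, 27U left
rack 1: place 14U, 13U left
rack 2: place 15U, 27U left
rack 2: place 16U, 11U left
rack 3: place 17U, 25U left
rack 3: place 14U, 11U left
rack 4: place 18U, 24U left
rack 4: place 15U, 9U left
rack 5: place 14U, 28U left
rack 5: place 18U, 10U left
rack 6: place 18U, 24U left
rack 6: place 16U, 8U left
rack 7: place 17U, 25U left
rack 7: place 14U, 11U left
rack 8: place 17U, 25U left
rack 8: place 15U, 10U left
rack 9: place 15U, 27U left
rack 9: place 14U, 13U left
Final racks: [15,14] [15,16] [17,14] [18,15] [14,18] [18,16] [17,14] [17,15] [15,14].

9 racks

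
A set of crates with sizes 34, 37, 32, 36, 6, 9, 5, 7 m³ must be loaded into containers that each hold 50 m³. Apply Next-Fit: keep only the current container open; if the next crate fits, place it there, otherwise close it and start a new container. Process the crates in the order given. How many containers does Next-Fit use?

5

Put 34 m³ in container 1; 16 m³ remain.
Put 37 m³ in container 2; 13 m³ remain.
Put 32 m³ in container 3; 18 m³ remain.
Put 36 m³ in container 4; 14 m³ remain.
Put 6 m³ in container 4; 8 m³ remain.
Put 9 m³ in container 5; 41 m³ remain.
Put 5 m³ in container 5; 36 m³ remain.
Put 7 m³ in container 5; 29 m³ remain.
Final containers: [34] [37] [32] [36,6] [9,5,7].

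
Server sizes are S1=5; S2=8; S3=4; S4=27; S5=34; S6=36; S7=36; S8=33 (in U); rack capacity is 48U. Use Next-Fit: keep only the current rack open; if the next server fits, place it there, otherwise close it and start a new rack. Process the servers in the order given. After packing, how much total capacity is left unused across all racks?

57

rack 1: place S1 (5U), 43U left
rack 1: place S2 (8U), 35U left
rack 1: place S3 (4U), 31U left
rack 1: place S4 (27U), 4U left
rack 2: place S5 (34U), 14U left
rack 3: place S6 (36U), 12U left
rack 4: place S7 (36U), 12U left
rack 5: place S8 (33U), 15U left
5 racks × 48U = 240U; used 183U; unused 57U.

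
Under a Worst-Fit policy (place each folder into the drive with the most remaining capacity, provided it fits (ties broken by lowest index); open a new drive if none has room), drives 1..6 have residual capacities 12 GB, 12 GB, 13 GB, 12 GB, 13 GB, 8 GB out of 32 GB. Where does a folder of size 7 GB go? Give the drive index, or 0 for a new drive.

3

Drives with room: drive 1 (12 GB), drive 2 (12 GB), drive 3 (13 GB), drive 4 (12 GB), drive 5 (13 GB), drive 6 (8 GB).
Most room is drive 3 with 13 GB free.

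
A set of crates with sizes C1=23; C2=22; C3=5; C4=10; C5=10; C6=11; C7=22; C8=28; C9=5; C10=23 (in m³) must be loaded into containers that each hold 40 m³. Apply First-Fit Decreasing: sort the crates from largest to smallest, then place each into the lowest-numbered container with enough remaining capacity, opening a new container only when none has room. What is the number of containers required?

Sorted descending: 28, 23, 23, 22, 22, 11, 10, 10, 5, 5.
Put 28 m³ in container 1; 12 m³ remain.
Put 23 m³ in container 2; 17 m³ remain.
Put 23 m³ in container 3; 17 m³ remain.
Put 22 m³ in container 4; 18 m³ remain.
Put 22 m³ in container 5; 18 m³ remain.
Put 11 m³ in container 1; 1 m³ remain.
Put 10 m³ in container 2; 7 m³ remain.
Put 10 m³ in container 3; 7 m³ remain.
Put 5 m³ in container 2; 2 m³ remain.
Put 5 m³ in container 3; 2 m³ remain.
Final containers: [28,11] [23,10,5] [23,10,5] [22] [22].

5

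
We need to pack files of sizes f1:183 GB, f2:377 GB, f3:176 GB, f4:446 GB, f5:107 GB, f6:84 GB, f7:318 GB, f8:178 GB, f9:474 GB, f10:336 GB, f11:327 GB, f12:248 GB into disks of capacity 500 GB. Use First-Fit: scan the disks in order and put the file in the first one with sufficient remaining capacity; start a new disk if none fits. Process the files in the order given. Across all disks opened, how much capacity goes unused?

disk 1: place f1 (183 GB), 317 GB left
disk 2: place f2 (377 GB), 123 GB left
disk 1: place f3 (176 GB), 141 GB left
disk 3: place f4 (446 GB), 54 GB left
disk 1: place f5 (107 GB), 34 GB left
disk 2: place f6 (84 GB), 39 GB left
disk 4: place f7 (318 GB), 182 GB left
disk 4: place f8 (178 GB), 4 GB left
disk 5: place f9 (474 GB), 26 GB left
disk 6: place f10 (336 GB), 164 GB left
disk 7: place f11 (327 GB), 173 GB left
disk 8: place f12 (248 GB), 252 GB left
8 disks × 500 GB = 4000 GB; used 3254 GB; unused 746 GB.

746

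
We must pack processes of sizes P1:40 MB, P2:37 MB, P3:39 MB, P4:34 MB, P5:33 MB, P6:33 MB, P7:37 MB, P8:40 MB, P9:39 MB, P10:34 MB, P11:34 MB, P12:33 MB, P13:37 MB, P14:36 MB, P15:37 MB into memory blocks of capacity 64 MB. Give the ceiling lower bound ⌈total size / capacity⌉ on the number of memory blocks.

9

Total size = 40 + 37 + 39 + 34 + 33 + 33 + 37 + 40 + 39 + 34 + 34 + 33 + 37 + 36 + 37 = 543 MB.
⌈543 / 64⌉ = 9.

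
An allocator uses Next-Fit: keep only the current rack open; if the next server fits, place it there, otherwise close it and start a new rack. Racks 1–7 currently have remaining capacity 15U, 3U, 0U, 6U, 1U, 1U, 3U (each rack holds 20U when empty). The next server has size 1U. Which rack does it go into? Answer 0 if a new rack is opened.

7

Next-Fit only looks at rack 7, which has 3U free.
1U fits there.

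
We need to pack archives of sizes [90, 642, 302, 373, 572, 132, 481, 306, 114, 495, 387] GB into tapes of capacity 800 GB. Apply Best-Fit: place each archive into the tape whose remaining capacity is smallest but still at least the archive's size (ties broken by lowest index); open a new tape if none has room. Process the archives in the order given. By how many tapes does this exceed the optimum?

1

Best-Fit: [90,642] [302,373,114] [572,132] [481,306] [495] [387] → 6 tapes.
Total size 3894 GB; any packing needs at least ⌈3894/800⌉ = 5 tapes.
An optimal packing achieves that bound: [642,132] [572,114,90] [495,302] [481,306] [387,373] → 5 tapes.
Excess: 6 − 5 = 1.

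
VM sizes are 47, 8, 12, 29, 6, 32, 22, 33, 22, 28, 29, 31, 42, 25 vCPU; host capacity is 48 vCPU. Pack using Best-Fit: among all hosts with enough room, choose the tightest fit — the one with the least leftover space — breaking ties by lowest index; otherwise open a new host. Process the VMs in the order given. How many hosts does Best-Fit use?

47 vCPU → host 1 (remaining 1 vCPU)
8 vCPU → host 2 (remaining 40 vCPU)
12 vCPU → host 2 (remaining 28 vCPU)
29 vCPU → host 3 (remaining 19 vCPU)
6 vCPU → host 3 (remaining 13 vCPU)
32 vCPU → host 4 (remaining 16 vCPU)
22 vCPU → host 2 (remaining 6 vCPU)
33 vCPU → host 5 (remaining 15 vCPU)
22 vCPU → host 6 (remaining 26 vCPU)
28 vCPU → host 7 (remaining 20 vCPU)
29 vCPU → host 8 (remaining 19 vCPU)
31 vCPU → host 9 (remaining 17 vCPU)
42 vCPU → host 10 (remaining 6 vCPU)
25 vCPU → host 6 (remaining 1 vCPU)
Final hosts: [47] [8,12,22] [29,6] [32] [33] [22,25] [28] [29] [31] [42].

10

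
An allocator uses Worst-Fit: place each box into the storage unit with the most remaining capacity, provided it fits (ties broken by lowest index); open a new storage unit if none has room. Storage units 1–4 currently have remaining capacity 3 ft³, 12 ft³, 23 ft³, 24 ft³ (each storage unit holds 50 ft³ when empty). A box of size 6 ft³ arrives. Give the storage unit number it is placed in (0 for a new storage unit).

4

Storage units with room: storage unit 2 (12 ft³), storage unit 3 (23 ft³), storage unit 4 (24 ft³).
Most room is storage unit 4 with 24 ft³ free.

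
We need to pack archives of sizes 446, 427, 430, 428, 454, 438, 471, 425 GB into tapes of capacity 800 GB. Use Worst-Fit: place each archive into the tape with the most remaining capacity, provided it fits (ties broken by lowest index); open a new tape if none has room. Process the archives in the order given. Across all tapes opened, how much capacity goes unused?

2881

446 GB → tape 1 (remaining 354 GB)
427 GB → tape 2 (remaining 373 GB)
430 GB → tape 3 (remaining 370 GB)
428 GB → tape 4 (remaining 372 GB)
454 GB → tape 5 (remaining 346 GB)
438 GB → tape 6 (remaining 362 GB)
471 GB → tape 7 (remaining 329 GB)
425 GB → tape 8 (remaining 375 GB)
8 tapes × 800 GB = 6400 GB; used 3519 GB; unused 2881 GB.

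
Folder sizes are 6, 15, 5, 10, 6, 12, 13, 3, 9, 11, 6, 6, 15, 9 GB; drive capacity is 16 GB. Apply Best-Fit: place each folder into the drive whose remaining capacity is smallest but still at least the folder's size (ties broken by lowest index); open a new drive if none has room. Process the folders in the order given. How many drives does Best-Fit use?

6 GB → drive 1 (remaining 10 GB)
15 GB → drive 2 (remaining 1 GB)
5 GB → drive 1 (remaining 5 GB)
10 GB → drive 3 (remaining 6 GB)
6 GB → drive 3 (remaining 0 GB)
12 GB → drive 4 (remaining 4 GB)
13 GB → drive 5 (remaining 3 GB)
3 GB → drive 5 (remaining 0 GB)
9 GB → drive 6 (remaining 7 GB)
11 GB → drive 7 (remaining 5 GB)
6 GB → drive 6 (remaining 1 GB)
6 GB → drive 8 (remaining 10 GB)
15 GB → drive 9 (remaining 1 GB)
9 GB → drive 8 (remaining 1 GB)

9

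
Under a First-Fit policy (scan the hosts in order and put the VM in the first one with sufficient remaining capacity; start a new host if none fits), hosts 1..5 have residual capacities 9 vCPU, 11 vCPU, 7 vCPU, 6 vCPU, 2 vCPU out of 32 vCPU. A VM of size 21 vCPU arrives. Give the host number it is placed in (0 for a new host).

0

No host has ≥ 21 vCPU free, so a new host is opened.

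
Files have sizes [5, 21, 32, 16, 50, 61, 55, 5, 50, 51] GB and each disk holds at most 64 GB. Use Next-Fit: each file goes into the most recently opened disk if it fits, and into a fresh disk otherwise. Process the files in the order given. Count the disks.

disk 1: place 5 GB, 59 GB left
disk 1: place 21 GB, 38 GB left
disk 1: place 32 GB, 6 GB left
disk 2: place 16 GB, 48 GB left
disk 3: place 50 GB, 14 GB left
disk 4: place 61 GB, 3 GB left
disk 5: place 55 GB, 9 GB left
disk 5: place 5 GB, 4 GB left
disk 6: place 50 GB, 14 GB left
disk 7: place 51 GB, 13 GB left

7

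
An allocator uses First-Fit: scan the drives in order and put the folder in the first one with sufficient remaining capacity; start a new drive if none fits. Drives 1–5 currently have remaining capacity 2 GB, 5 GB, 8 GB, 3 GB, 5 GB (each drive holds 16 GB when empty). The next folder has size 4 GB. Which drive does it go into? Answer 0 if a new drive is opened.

2

Drives with room: drive 2 (5 GB), drive 3 (8 GB), drive 5 (5 GB).
The first with room is drive 2.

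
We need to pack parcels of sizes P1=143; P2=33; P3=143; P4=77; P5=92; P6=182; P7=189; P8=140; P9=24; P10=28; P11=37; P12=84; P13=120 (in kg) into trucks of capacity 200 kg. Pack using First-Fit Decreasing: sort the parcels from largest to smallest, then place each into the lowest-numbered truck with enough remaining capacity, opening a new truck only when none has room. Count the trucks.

Sorted descending: 189, 182, 143, 143, 140, 120, 92, 84, 77, 37, 33, 28, 24.
189 kg → truck 1 (remaining 11 kg)
182 kg → truck 2 (remaining 18 kg)
143 kg → truck 3 (remaining 57 kg)
143 kg → truck 4 (remaining 57 kg)
140 kg → truck 5 (remaining 60 kg)
120 kg → truck 6 (remaining 80 kg)
92 kg → truck 7 (remaining 108 kg)
84 kg → truck 7 (remaining 24 kg)
77 kg → truck 6 (remaining 3 kg)
37 kg → truck 3 (remaining 20 kg)
33 kg → truck 4 (remaining 24 kg)
28 kg → truck 5 (remaining 32 kg)
24 kg → truck 4 (remaining 0 kg)

7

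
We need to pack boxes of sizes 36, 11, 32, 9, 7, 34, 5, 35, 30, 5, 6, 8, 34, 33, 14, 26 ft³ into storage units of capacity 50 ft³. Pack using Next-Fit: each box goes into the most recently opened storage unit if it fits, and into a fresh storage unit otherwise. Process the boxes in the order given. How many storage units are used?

Put 36 ft³ in storage unit 1; 14 ft³ remain.
Put 11 ft³ in storage unit 1; 3 ft³ remain.
Put 32 ft³ in storage unit 2; 18 ft³ remain.
Put 9 ft³ in storage unit 2; 9 ft³ remain.
Put 7 ft³ in storage unit 2; 2 ft³ remain.
Put 34 ft³ in storage unit 3; 16 ft³ remain.
Put 5 ft³ in storage unit 3; 11 ft³ remain.
Put 35 ft³ in storage unit 4; 15 ft³ remain.
Put 30 ft³ in storage unit 5; 20 ft³ remain.
Put 5 ft³ in storage unit 5; 15 ft³ remain.
Put 6 ft³ in storage unit 5; 9 ft³ remain.
Put 8 ft³ in storage unit 5; 1 ft³ remain.
Put 34 ft³ in storage unit 6; 16 ft³ remain.
Put 33 ft³ in storage unit 7; 17 ft³ remain.
Put 14 ft³ in storage unit 7; 3 ft³ remain.
Put 26 ft³ in storage unit 8; 24 ft³ remain.

8 storage units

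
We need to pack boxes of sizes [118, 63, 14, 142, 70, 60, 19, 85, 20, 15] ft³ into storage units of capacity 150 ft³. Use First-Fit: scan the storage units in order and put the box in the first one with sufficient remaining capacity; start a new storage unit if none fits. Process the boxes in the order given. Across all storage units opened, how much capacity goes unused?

118 ft³ → storage unit 1 (remaining 32 ft³)
63 ft³ → storage unit 2 (remaining 87 ft³)
14 ft³ → storage unit 1 (remaining 18 ft³)
142 ft³ → storage unit 3 (remaining 8 ft³)
70 ft³ → storage unit 2 (remaining 17 ft³)
60 ft³ → storage unit 4 (remaining 90 ft³)
19 ft³ → storage unit 4 (remaining 71 ft³)
85 ft³ → storage unit 5 (remaining 65 ft³)
20 ft³ → storage unit 4 (remaining 51 ft³)
15 ft³ → storage unit 1 (remaining 3 ft³)
5 storage units × 150 ft³ = 750 ft³; used 606 ft³; unused 144 ft³.

144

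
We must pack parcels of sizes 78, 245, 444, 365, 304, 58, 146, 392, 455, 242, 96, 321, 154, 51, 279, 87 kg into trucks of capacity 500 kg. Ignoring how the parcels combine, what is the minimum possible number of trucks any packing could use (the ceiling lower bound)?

Total size = 78 + 245 + 444 + 365 + 304 + 58 + 146 + 392 + 455 + 242 + 96 + 321 + 154 + 51 + 279 + 87 = 3717 kg.
⌈3717 / 500⌉ = 8.

8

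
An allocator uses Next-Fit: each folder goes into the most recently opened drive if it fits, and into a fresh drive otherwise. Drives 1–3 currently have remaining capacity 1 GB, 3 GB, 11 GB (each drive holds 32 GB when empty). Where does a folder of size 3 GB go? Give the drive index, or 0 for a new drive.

3

Next-Fit only looks at drive 3, which has 11 GB free.
3 GB fits there.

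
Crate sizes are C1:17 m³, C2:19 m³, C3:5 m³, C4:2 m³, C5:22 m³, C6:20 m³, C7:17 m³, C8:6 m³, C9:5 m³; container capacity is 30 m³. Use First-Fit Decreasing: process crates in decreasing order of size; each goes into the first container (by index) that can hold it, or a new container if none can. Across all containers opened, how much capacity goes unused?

37

Sorted descending: 22, 20, 19, 17, 17, 6, 5, 5, 2.
container 1: place 22 m³, 8 m³ left
container 2: place 20 m³, 10 m³ left
container 3: place 19 m³, 11 m³ left
container 4: place 17 m³, 13 m³ left
container 5: place 17 m³, 13 m³ left
container 1: place 6 m³, 2 m³ left
container 2: place 5 m³, 5 m³ left
container 2: place 5 m³, 0 m³ left
container 1: place 2 m³, 0 m³ left
5 containers × 30 m³ = 150 m³; used 113 m³; unused 37 m³.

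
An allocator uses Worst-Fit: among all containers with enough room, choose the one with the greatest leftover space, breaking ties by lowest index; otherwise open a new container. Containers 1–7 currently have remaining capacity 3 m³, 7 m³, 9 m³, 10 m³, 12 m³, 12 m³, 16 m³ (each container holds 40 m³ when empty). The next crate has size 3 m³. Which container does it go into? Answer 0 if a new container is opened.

Containers with room: container 1 (3 m³), container 2 (7 m³), container 3 (9 m³), container 4 (10 m³), container 5 (12 m³), container 6 (12 m³), container 7 (16 m³).
Most room is container 7 with 16 m³ free.

7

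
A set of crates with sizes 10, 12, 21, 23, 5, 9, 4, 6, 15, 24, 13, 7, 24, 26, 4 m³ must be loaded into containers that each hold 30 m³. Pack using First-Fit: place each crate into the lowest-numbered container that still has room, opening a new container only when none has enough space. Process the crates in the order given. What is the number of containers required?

container 1: place 10 m³, 20 m³ left
container 1: place 12 m³, 8 m³ left
container 2: place 21 m³, 9 m³ left
container 3: place 23 m³, 7 m³ left
container 1: place 5 m³, 3 m³ left
container 2: place 9 m³, 0 m³ left
container 3: place 4 m³, 3 m³ left
container 4: place 6 m³, 24 m³ left
container 4: place 15 m³, 9 m³ left
container 5: place 24 m³, 6 m³ left
container 6: place 13 m³, 17 m³ left
container 4: place 7 m³, 2 m³ left
container 7: place 24 m³, 6 m³ left
container 8: place 26 m³, 4 m³ left
container 5: place 4 m³, 2 m³ left
Final containers: [10,12,5] [21,9] [23,4] [6,15,7] [24,4] [13] [24] [26].

8 containers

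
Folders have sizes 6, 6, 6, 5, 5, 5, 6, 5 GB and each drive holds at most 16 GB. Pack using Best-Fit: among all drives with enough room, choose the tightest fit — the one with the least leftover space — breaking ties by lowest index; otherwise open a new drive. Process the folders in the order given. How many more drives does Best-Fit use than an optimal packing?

0

Best-Fit: [6,6] [6,5,5] [5,6,5] → 3 drives.
Total size 44 GB; any packing needs at least ⌈44/16⌉ = 3 drives.
So 3 is already optimal.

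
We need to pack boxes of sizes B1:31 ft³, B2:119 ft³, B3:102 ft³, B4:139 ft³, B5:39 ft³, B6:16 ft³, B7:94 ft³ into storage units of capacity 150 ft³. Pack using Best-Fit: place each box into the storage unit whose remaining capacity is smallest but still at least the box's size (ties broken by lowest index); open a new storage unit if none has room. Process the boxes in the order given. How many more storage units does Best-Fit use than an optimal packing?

0

Best-Fit: [31,119] [102,39] [139] [16,94] → 4 storage units.
Total size 540 ft³; any packing needs at least ⌈540/150⌉ = 4 storage units.
So 4 is already optimal.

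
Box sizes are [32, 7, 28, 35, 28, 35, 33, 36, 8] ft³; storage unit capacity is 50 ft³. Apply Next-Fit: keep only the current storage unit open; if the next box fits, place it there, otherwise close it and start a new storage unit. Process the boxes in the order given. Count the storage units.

7

storage unit 1: place 32 ft³, 18 ft³ left
storage unit 1: place 7 ft³, 11 ft³ left
storage unit 2: place 28 ft³, 22 ft³ left
storage unit 3: place 35 ft³, 15 ft³ left
storage unit 4: place 28 ft³, 22 ft³ left
storage unit 5: place 35 ft³, 15 ft³ left
storage unit 6: place 33 ft³, 17 ft³ left
storage unit 7: place 36 ft³, 14 ft³ left
storage unit 7: place 8 ft³, 6 ft³ left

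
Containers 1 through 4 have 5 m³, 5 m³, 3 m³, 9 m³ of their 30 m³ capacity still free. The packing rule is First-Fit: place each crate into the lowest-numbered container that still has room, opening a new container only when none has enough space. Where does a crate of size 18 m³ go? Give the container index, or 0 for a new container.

No container has ≥ 18 m³ free, so a new container is opened.

0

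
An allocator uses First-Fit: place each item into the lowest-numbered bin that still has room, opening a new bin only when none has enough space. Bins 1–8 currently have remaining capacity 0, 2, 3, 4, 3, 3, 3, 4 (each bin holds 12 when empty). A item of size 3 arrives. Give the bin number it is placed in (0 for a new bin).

Bins with room: bin 3 (3), bin 4 (4), bin 5 (3), bin 6 (3), bin 7 (3), bin 8 (4).
The first with room is bin 3.

3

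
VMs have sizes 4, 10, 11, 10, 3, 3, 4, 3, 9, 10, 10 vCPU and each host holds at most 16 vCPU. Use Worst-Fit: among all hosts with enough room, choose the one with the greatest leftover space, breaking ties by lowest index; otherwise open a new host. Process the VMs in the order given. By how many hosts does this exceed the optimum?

0

Worst-Fit: [4,10] [11,3] [10,3] [4,3,9] [10] [10] → 6 hosts.
6 VMs exceed 8 vCPU (half the capacity), and no two of those can share a host, so at least 6 hosts are needed.
So 6 is already optimal.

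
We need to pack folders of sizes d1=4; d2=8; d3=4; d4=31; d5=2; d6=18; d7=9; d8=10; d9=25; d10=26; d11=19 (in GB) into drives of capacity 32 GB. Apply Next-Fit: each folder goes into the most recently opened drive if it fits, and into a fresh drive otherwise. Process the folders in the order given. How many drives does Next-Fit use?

7

Put d1 (4 GB) in drive 1; 28 GB remain.
Put d2 (8 GB) in drive 1; 20 GB remain.
Put d3 (4 GB) in drive 1; 16 GB remain.
Put d4 (31 GB) in drive 2; 1 GB remain.
Put d5 (2 GB) in drive 3; 30 GB remain.
Put d6 (18 GB) in drive 3; 12 GB remain.
Put d7 (9 GB) in drive 3; 3 GB remain.
Put d8 (10 GB) in drive 4; 22 GB remain.
Put d9 (25 GB) in drive 5; 7 GB remain.
Put d10 (26 GB) in drive 6; 6 GB remain.
Put d11 (19 GB) in drive 7; 13 GB remain.
Final drives: [4,8,4] [31] [2,18,9] [10] [25] [26] [19].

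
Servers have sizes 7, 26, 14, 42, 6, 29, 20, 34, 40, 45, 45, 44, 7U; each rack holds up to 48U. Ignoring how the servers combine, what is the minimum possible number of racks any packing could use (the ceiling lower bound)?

Total size = 7 + 26 + 14 + 42 + 6 + 29 + 20 + 34 + 40 + 45 + 45 + 44 + 7 = 359U.
⌈359 / 48⌉ = 8.

8 racks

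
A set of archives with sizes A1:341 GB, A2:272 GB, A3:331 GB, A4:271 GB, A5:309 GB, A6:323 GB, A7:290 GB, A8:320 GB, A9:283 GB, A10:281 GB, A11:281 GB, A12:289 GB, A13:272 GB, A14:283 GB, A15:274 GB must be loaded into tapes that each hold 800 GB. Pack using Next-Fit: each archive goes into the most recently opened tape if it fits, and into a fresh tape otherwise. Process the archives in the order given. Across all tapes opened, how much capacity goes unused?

1980

A1 (341 GB) → tape 1 (remaining 459 GB)
A2 (272 GB) → tape 1 (remaining 187 GB)
A3 (331 GB) → tape 2 (remaining 469 GB)
A4 (271 GB) → tape 2 (remaining 198 GB)
A5 (309 GB) → tape 3 (remaining 491 GB)
A6 (323 GB) → tape 3 (remaining 168 GB)
A7 (290 GB) → tape 4 (remaining 510 GB)
A8 (320 GB) → tape 4 (remaining 190 GB)
A9 (283 GB) → tape 5 (remaining 517 GB)
A10 (281 GB) → tape 5 (remaining 236 GB)
A11 (281 GB) → tape 6 (remaining 519 GB)
A12 (289 GB) → tape 6 (remaining 230 GB)
A13 (272 GB) → tape 7 (remaining 528 GB)
A14 (283 GB) → tape 7 (remaining 245 GB)
A15 (274 GB) → tape 8 (remaining 526 GB)
8 tapes × 800 GB = 6400 GB; used 4420 GB; unused 1980 GB.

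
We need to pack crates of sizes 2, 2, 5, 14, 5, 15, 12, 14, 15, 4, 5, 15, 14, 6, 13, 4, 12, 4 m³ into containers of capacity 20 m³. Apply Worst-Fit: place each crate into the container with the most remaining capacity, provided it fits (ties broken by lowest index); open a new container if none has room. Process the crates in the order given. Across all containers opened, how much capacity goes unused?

39

Put 2 m³ in container 1; 18 m³ remain.
Put 2 m³ in container 1; 16 m³ remain.
Put 5 m³ in container 1; 11 m³ remain.
Put 14 m³ in container 2; 6 m³ remain.
Put 5 m³ in container 1; 6 m³ remain.
Put 15 m³ in container 3; 5 m³ remain.
Put 12 m³ in container 4; 8 m³ remain.
Put 14 m³ in container 5; 6 m³ remain.
Put 15 m³ in container 6; 5 m³ remain.
Put 4 m³ in container 4; 4 m³ remain.
Put 5 m³ in container 1; 1 m³ remain.
Put 15 m³ in container 7; 5 m³ remain.
Put 14 m³ in container 8; 6 m³ remain.
Put 6 m³ in container 2; 0 m³ remain.
Put 13 m³ in container 9; 7 m³ remain.
Put 4 m³ in container 9; 3 m³ remain.
Put 12 m³ in container 10; 8 m³ remain.
Put 4 m³ in container 10; 4 m³ remain.
10 containers × 20 m³ = 200 m³; used 161 m³; unused 39 m³.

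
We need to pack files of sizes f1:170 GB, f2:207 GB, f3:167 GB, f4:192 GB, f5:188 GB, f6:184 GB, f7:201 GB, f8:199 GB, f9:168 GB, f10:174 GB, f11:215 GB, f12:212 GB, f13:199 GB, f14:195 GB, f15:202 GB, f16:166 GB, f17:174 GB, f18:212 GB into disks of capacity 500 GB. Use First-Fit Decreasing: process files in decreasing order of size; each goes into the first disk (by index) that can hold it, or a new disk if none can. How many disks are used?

Sorted descending: 215, 212, 212, 207, 202, 201, 199, 199, 195, 192, 188, 184, 174, 174, 170, 168, 167, 166.
215 GB → disk 1 (remaining 285 GB)
212 GB → disk 1 (remaining 73 GB)
212 GB → disk 2 (remaining 288 GB)
207 GB → disk 2 (remaining 81 GB)
202 GB → disk 3 (remaining 298 GB)
201 GB → disk 3 (remaining 97 GB)
199 GB → disk 4 (remaining 301 GB)
199 GB → disk 4 (remaining 102 GB)
195 GB → disk 5 (remaining 305 GB)
192 GB → disk 5 (remaining 113 GB)
188 GB → disk 6 (remaining 312 GB)
184 GB → disk 6 (remaining 128 GB)
174 GB → disk 7 (remaining 326 GB)
174 GB → disk 7 (remaining 152 GB)
170 GB → disk 8 (remaining 330 GB)
168 GB → disk 8 (remaining 162 GB)
167 GB → disk 9 (remaining 333 GB)
166 GB → disk 9 (remaining 167 GB)

9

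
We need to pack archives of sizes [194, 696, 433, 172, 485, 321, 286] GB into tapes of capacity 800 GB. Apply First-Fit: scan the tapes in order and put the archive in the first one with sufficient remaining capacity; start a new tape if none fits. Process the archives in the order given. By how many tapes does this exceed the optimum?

First-Fit: [194,433,172] [696] [485,286] [321] → 4 tapes.
Total size 2587 GB; any packing needs at least ⌈2587/800⌉ = 4 tapes.
So 4 is already optimal.

0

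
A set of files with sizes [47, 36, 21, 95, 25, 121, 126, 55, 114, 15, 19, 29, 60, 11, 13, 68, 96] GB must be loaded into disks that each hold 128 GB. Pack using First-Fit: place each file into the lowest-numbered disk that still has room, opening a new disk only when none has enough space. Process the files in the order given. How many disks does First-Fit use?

47 GB → disk 1 (remaining 81 GB)
36 GB → disk 1 (remaining 45 GB)
21 GB → disk 1 (remaining 24 GB)
95 GB → disk 2 (remaining 33 GB)
25 GB → disk 2 (remaining 8 GB)
121 GB → disk 3 (remaining 7 GB)
126 GB → disk 4 (remaining 2 GB)
55 GB → disk 5 (remaining 73 GB)
114 GB → disk 6 (remaining 14 GB)
15 GB → disk 1 (remaining 9 GB)
19 GB → disk 5 (remaining 54 GB)
29 GB → disk 5 (remaining 25 GB)
60 GB → disk 7 (remaining 68 GB)
11 GB → disk 5 (remaining 14 GB)
13 GB → disk 5 (remaining 1 GB)
68 GB → disk 7 (remaining 0 GB)
96 GB → disk 8 (remaining 32 GB)

8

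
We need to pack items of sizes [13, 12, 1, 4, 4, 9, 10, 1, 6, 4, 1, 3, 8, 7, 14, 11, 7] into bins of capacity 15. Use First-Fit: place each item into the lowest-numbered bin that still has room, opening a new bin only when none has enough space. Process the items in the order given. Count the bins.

13 → bin 1 (remaining 2)
12 → bin 2 (remaining 3)
1 → bin 1 (remaining 1)
4 → bin 3 (remaining 11)
4 → bin 3 (remaining 7)
9 → bin 4 (remaining 6)
10 → bin 5 (remaining 5)
1 → bin 1 (remaining 0)
6 → bin 3 (remaining 1)
4 → bin 4 (remaining 2)
1 → bin 2 (remaining 2)
3 → bin 5 (remaining 2)
8 → bin 6 (remaining 7)
7 → bin 6 (remaining 0)
14 → bin 7 (remaining 1)
11 → bin 8 (remaining 4)
7 → bin 9 (remaining 8)
Final bins: [13,1,1] [12,1] [4,4,6] [9,4] [10,3] [8,7] [14] [11] [7].

9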